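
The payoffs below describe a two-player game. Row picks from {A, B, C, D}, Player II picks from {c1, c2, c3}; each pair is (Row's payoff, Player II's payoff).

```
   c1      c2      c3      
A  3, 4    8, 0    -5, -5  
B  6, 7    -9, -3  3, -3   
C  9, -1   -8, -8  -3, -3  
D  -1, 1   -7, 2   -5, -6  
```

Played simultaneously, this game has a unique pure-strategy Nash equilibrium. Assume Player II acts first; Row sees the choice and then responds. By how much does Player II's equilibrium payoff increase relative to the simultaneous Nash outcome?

1

Row best-responds to each possible Player II move:
- c1: Row compares 3, 6, 9, -1 and picks C; Player II would get -1.
- c2: Row compares 8, -9, -8, -7 and picks A; Player II would get 0.
- c3: Row compares -5, 3, -3, -5 and picks B; Player II would get -3.
Among -1, 0, -3, the best is 0 at c2. Subgame-perfect outcome: (A, c2) with payoffs (8, 0).
Under simultaneous play:
Row's best replies: c1→C; c2→A; c3→B.
Player II's best replies: A→c1; B→c1; C→c1; D→c2.
The unique mutual best reply is (C, c1), giving (9, -1).
Player II's commitment gain: 0 − -1 = 1.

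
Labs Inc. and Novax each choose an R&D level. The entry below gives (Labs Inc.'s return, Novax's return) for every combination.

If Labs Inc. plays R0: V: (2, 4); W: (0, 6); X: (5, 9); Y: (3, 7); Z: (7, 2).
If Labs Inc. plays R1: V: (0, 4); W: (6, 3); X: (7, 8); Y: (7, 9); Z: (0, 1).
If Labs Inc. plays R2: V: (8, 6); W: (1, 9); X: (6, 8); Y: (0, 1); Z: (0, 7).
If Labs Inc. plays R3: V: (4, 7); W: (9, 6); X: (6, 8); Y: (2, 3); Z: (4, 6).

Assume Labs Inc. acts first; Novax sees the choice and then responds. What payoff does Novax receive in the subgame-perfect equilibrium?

9

Work backward from Novax's decision.
- R0: Novax compares 4, 6, 9, 7, 2 and picks X; Labs Inc. would get 5.
- R1: Novax compares 4, 3, 8, 9, 1 and picks Y; Labs Inc. would get 7.
- R2: Novax compares 6, 9, 8, 1, 7 and picks W; Labs Inc. would get 1.
- R3: Novax compares 7, 6, 8, 3, 6 and picks X; Labs Inc. would get 6.
Among 5, 7, 1, 6, the best is 7 at R1. Subgame-perfect outcome: (R1, Y) with payoffs (7, 9).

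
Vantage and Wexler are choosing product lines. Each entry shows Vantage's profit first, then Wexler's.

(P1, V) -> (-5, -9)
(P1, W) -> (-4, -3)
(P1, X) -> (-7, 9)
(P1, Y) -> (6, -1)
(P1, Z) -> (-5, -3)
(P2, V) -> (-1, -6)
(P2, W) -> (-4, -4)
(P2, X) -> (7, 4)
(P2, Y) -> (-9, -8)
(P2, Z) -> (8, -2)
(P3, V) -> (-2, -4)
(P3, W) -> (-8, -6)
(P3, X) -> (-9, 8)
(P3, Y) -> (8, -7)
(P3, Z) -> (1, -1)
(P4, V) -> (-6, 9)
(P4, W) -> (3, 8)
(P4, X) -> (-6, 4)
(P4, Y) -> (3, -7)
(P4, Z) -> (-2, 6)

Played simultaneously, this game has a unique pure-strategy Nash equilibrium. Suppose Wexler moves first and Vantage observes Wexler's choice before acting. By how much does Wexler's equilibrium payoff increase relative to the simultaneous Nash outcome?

Backward induction with Wexler moving first.
- V → Vantage plays P2 (best of -5, -1, -2, -6); Wexler gets -6.
- W → Vantage plays P4 (best of -4, -4, -8, 3); Wexler gets 8.
- X → Vantage plays P2 (best of -7, 7, -9, -6); Wexler gets 4.
- Y → Vantage plays P3 (best of 6, -9, 8, 3); Wexler gets -7.
- Z → Vantage plays P2 (best of -5, 8, 1, -2); Wexler gets -2.
Wexler's induced payoffs are -6, 8, 4, -7, -2, so Wexler commits to W. Subgame-perfect outcome: (P4, W) with payoffs (3, 8).
Under simultaneous play:
Vantage's best replies: V→P2; W→P4; X→P2; Y→P3; Z→P2.
Wexler's best replies: P1→X; P2→X; P3→X; P4→V.
The unique mutual best reply is (P2, X), giving (7, 4).
Wexler's commitment gain: 8 − 4 = 4.

4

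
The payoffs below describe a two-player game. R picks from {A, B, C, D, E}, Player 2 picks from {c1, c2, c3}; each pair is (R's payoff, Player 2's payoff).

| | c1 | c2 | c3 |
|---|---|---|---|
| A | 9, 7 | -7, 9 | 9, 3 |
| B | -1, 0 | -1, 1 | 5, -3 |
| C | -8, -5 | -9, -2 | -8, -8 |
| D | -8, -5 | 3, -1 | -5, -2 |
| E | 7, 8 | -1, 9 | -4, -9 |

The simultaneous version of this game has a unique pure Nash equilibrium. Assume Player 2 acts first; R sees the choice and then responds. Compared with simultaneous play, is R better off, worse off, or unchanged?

better off

Work backward from R's decision.
- c1: BR = A, leader payoff 7.
- c2: BR = D, leader payoff -1.
- c3: BR = A, leader payoff 3.
Player 2's induced payoffs are 7, -1, 3, so Player 2 commits to c1. Subgame-perfect outcome: (A, c1) with payoffs (9, 7).
Under simultaneous play:
R's best replies: c1→A; c2→D; c3→A.
Player 2's best replies: A→c2; B→c2; C→c2; D→c2; E→c2.
Only (D, c2) has each player best-responding; Nash payoffs (3, -1).
R earns 9 sequentially versus 3 at the Nash outcome: better off.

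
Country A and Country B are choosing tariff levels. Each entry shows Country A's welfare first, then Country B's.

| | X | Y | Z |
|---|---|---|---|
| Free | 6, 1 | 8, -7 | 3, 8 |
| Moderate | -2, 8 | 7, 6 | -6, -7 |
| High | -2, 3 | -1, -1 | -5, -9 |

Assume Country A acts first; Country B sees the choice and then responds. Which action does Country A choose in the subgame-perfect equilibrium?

Work backward from Country B's decision.
- Free → Country B plays Z (best of 1, -7, 8); Country A gets 3.
- Moderate → Country B plays X (best of 8, 6, -7); Country A gets -2.
- High → Country B plays X (best of 3, -1, -9); Country A gets -2.
Maximizing over 3, -2, -2, Country A chooses Free. Subgame-perfect outcome: (Free, Z) with payoffs (3, 8).

Free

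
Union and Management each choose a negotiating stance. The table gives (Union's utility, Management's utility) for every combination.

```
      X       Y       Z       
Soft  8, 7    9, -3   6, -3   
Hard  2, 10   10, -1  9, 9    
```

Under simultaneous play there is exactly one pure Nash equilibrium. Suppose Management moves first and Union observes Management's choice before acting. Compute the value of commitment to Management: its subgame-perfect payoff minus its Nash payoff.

2

Union best-responds to each possible Management move:
- X → Union plays Soft (best of 8, 2); Management gets 7.
- Y → Union plays Hard (best of 9, 10); Management gets -1.
- Z → Union plays Hard (best of 6, 9); Management gets 9.
Maximizing over 7, -1, 9, Management chooses Z. Subgame-perfect outcome: (Hard, Z) with payoffs (9, 9).
Now find the simultaneous Nash equilibrium.
Union's best replies: X→Soft; Y→Hard; Z→Hard.
Management's best replies: Soft→X; Hard→X.
Only (Soft, X) has each player best-responding; Nash payoffs (8, 7).
Management's commitment gain: 9 − 7 = 2.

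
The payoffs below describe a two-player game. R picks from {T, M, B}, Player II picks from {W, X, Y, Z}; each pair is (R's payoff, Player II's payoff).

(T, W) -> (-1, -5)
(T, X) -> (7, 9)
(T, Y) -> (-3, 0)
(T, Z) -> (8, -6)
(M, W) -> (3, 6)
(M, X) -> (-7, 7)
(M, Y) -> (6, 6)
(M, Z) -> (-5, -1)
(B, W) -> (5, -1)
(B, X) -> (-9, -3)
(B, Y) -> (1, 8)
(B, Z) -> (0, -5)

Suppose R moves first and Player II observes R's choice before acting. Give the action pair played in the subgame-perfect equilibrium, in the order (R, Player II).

(T, X)

Player II best-responds to each possible R move:
- T → Player II plays X (best of -5, 9, 0, -6); R gets 7.
- M → Player II plays X (best of 6, 7, 6, -1); R gets -7.
- B → Player II plays Y (best of -1, -3, 8, -5); R gets 1.
Among 7, -7, 1, the best is 7 at T. Subgame-perfect outcome: (T, X) with payoffs (7, 9).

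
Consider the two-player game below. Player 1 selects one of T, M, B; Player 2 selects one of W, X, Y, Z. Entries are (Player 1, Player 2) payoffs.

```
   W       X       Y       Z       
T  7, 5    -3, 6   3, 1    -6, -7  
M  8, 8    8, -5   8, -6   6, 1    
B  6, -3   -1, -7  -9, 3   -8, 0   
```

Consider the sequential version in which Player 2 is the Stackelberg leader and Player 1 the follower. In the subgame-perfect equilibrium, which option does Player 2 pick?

Backward induction with Player 2 moving first.
- W: Player 1 compares 7, 8, 6 and picks M; Player 2 would get 8.
- X: Player 1 compares -3, 8, -1 and picks M; Player 2 would get -5.
- Y: Player 1 compares 3, 8, -9 and picks M; Player 2 would get -6.
- Z: Player 1 compares -6, 6, -8 and picks M; Player 2 would get 1.
Maximizing over 8, -5, -6, 1, Player 2 chooses W. Subgame-perfect outcome: (M, W) with payoffs (8, 8).

W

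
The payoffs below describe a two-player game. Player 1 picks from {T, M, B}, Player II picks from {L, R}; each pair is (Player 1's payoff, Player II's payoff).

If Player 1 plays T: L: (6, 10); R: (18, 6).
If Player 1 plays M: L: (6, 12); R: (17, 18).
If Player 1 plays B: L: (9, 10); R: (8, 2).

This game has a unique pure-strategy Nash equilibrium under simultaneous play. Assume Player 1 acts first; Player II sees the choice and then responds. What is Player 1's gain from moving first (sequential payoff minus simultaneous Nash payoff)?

Work backward from Player II's decision.
- T → Player II plays L (best of 10, 6); Player 1 gets 6.
- M → Player II plays R (best of 12, 18); Player 1 gets 17.
- B → Player II plays L (best of 10, 2); Player 1 gets 9.
Player 1's induced payoffs are 6, 17, 9, so Player 1 commits to M. Subgame-perfect outcome: (M, R) with payoffs (17, 18).
For the simultaneous game, intersect best replies.
Player 1's best replies: L→B; R→T.
Player II's best replies: T→L; M→R; B→L.
The unique mutual best reply is (B, L), giving (9, 10).
Player 1's commitment gain: 17 − 9 = 8.

8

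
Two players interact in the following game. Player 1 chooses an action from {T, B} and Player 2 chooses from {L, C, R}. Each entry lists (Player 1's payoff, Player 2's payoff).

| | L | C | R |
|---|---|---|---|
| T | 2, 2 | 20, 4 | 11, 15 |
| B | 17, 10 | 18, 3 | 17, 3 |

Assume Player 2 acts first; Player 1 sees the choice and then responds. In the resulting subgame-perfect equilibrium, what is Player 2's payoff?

Backward induction with Player 2 moving first.
- L: BR = B, leader payoff 10.
- C: BR = T, leader payoff 4.
- R: BR = B, leader payoff 3.
Player 2's induced payoffs are 10, 4, 3, so Player 2 commits to L. Subgame-perfect outcome: (B, L) with payoffs (17, 10).

10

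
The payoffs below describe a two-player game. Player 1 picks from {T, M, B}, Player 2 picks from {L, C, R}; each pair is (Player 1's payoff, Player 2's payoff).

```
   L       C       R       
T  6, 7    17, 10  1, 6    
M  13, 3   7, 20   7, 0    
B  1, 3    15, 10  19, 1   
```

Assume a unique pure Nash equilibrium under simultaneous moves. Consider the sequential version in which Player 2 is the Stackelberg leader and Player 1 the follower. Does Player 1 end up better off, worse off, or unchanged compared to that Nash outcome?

Solve by backward induction (Player 2 leads).
- L: Player 1 compares 6, 13, 1 and picks M; Player 2 would get 3.
- C: Player 1 compares 17, 7, 15 and picks T; Player 2 would get 10.
- R: Player 1 compares 1, 7, 19 and picks B; Player 2 would get 1.
Player 2's induced payoffs are 3, 10, 1, so Player 2 commits to C. Subgame-perfect outcome: (T, C) with payoffs (17, 10).
Now find the simultaneous Nash equilibrium.
Player 1's best replies: L→M; C→T; R→B.
Player 2's best replies: T→C; M→C; B→C.
The unique mutual best reply is (T, C), giving (17, 10).
Player 1 earns 17 sequentially versus 17 at the Nash outcome: unchanged.

unchanged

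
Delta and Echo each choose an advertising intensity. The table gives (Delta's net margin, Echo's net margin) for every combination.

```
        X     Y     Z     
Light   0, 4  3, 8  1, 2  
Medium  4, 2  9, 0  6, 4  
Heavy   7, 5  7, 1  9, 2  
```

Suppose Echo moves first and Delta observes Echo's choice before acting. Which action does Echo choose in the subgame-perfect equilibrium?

Delta best-responds to each possible Echo move:
- X: BR = Heavy, leader payoff 5.
- Y: BR = Medium, leader payoff 0.
- Z: BR = Heavy, leader payoff 2.
Echo's induced payoffs are 5, 0, 2, so Echo commits to X. Subgame-perfect outcome: (Heavy, X) with payoffs (7, 5).

X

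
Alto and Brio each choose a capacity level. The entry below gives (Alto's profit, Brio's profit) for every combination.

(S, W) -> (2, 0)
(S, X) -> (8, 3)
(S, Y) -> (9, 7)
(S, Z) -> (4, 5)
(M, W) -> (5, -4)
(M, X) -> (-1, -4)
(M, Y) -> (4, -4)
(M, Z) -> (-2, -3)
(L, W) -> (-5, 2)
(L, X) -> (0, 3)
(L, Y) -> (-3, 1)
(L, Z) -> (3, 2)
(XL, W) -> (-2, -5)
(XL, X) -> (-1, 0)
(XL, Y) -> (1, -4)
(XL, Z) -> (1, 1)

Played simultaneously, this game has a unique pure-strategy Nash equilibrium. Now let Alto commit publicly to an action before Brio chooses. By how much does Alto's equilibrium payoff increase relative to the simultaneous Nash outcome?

Work backward from Brio's decision.
- S: BR = Y, leader payoff 9.
- M: BR = Z, leader payoff -2.
- L: BR = X, leader payoff 0.
- XL: BR = Z, leader payoff 1.
Maximizing over 9, -2, 0, 1, Alto chooses S. Subgame-perfect outcome: (S, Y) with payoffs (9, 7).
For the simultaneous game, intersect best replies.
Alto's best replies: W→M; X→S; Y→S; Z→S.
Brio's best replies: S→Y; M→Z; L→X; XL→Z.
Only (S, Y) has each player best-responding; Nash payoffs (9, 7).
Alto's commitment gain: 9 − 9 = 0.

0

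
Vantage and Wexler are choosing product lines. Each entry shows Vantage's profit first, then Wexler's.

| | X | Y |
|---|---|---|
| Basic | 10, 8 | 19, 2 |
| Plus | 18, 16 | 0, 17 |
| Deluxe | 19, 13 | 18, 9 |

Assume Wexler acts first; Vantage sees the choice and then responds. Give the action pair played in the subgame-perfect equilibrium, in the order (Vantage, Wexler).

(Deluxe, X)

Work backward from Vantage's decision.
- X: BR = Deluxe, leader payoff 13.
- Y: BR = Basic, leader payoff 2.
Wexler's induced payoffs are 13, 2, so Wexler commits to X. Subgame-perfect outcome: (Deluxe, X) with payoffs (19, 13).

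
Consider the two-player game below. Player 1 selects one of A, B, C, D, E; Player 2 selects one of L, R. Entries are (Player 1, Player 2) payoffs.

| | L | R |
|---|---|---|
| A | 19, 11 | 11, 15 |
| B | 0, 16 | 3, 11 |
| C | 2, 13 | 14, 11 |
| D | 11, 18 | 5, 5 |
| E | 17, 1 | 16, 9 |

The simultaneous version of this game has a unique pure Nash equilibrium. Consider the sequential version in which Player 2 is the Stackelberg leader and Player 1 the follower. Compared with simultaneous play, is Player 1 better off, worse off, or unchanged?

better off

Work backward from Player 1's decision.
- L: BR = A, leader payoff 11.
- R: BR = E, leader payoff 9.
Among 11, 9, the best is 11 at L. Subgame-perfect outcome: (A, L) with payoffs (19, 11).
For the simultaneous game, intersect best replies.
Player 1's best replies: L→A; R→E.
Player 2's best replies: A→R; B→L; C→L; D→L; E→R.
The unique mutual best reply is (E, R), giving (16, 9).
Player 1 earns 19 sequentially versus 16 at the Nash outcome: better off.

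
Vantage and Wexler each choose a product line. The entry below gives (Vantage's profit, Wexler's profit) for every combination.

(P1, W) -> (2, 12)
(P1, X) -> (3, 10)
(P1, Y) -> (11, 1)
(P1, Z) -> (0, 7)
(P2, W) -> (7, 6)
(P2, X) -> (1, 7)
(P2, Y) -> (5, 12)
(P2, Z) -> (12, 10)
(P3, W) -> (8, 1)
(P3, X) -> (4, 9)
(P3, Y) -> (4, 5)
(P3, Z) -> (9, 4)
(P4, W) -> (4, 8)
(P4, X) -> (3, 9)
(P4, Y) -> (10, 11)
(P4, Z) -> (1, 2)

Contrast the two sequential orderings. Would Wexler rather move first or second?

second

If Vantage leads: Wexler's best replies are P1→W, P2→Y, P3→X, P4→Y; Vantage's induced payoffs 2, 5, 4, 10; outcome (P4, Y), payoffs (10, 11).
If Wexler leads: Vantage's best replies are W→P3, X→P3, Y→P1, Z→P2; Wexler's induced payoffs 1, 9, 1, 10; outcome (P2, Z), payoffs (12, 10).
Wexler gets 10 moving first and 11 moving second, so Wexler prefers to move second.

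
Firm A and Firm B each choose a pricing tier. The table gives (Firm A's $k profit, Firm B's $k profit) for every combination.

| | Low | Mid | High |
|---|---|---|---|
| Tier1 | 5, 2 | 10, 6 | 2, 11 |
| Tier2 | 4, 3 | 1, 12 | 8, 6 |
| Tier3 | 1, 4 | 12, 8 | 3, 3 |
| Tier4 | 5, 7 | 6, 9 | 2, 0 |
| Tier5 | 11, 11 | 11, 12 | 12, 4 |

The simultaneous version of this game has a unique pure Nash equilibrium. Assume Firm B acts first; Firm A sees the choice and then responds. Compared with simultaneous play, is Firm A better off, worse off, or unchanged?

Work backward from Firm A's decision.
- Low → Firm A plays Tier5 (best of 5, 4, 1, 5, 11); Firm B gets 11.
- Mid → Firm A plays Tier3 (best of 10, 1, 12, 6, 11); Firm B gets 8.
- High → Firm A plays Tier5 (best of 2, 8, 3, 2, 12); Firm B gets 4.
Maximizing over 11, 8, 4, Firm B chooses Low. Subgame-perfect outcome: (Tier5, Low) with payoffs (11, 11).
Under simultaneous play:
Firm A's best replies: Low→Tier5; Mid→Tier3; High→Tier5.
Firm B's best replies: Tier1→High; Tier2→Mid; Tier3→Mid; Tier4→Mid; Tier5→Mid.
Only (Tier3, Mid) has each player best-responding; Nash payoffs (12, 8).
Firm A earns 11 sequentially versus 12 at the Nash outcome: worse off.

worse off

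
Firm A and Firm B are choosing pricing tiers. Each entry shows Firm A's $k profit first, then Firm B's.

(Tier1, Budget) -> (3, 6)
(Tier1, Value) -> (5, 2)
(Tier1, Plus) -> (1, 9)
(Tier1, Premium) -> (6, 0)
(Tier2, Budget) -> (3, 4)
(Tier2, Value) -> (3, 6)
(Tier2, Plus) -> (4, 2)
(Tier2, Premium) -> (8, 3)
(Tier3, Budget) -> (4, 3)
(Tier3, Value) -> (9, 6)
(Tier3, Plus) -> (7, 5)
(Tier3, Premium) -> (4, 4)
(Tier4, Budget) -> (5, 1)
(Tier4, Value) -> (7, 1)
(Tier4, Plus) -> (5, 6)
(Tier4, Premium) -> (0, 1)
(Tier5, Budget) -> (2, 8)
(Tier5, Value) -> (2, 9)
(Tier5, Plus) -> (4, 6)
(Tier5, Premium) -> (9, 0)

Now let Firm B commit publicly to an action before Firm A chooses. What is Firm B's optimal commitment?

Work backward from Firm A's decision.
- Budget: BR = Tier4, leader payoff 1.
- Value: BR = Tier3, leader payoff 6.
- Plus: BR = Tier3, leader payoff 5.
- Premium: BR = Tier5, leader payoff 0.
Among 1, 6, 5, 0, the best is 6 at Value. Subgame-perfect outcome: (Tier3, Value) with payoffs (9, 6).

Value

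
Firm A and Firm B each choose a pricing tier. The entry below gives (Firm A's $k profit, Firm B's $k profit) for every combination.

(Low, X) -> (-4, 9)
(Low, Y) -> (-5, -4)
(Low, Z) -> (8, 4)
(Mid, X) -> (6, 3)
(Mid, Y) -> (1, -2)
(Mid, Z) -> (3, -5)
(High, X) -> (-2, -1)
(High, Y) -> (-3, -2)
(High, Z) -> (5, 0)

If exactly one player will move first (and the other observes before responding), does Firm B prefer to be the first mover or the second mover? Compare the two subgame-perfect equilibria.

If Firm A leads: Firm B's best replies are Low→X, Mid→X, High→Z; Firm A's induced payoffs -4, 6, 5; outcome (Mid, X), payoffs (6, 3).
If Firm B leads: Firm A's best replies are X→Mid, Y→Mid, Z→Low; Firm B's induced payoffs 3, -2, 4; outcome (Low, Z), payoffs (8, 4).
Firm B gets 4 moving first and 3 moving second, so Firm B prefers to move first.

first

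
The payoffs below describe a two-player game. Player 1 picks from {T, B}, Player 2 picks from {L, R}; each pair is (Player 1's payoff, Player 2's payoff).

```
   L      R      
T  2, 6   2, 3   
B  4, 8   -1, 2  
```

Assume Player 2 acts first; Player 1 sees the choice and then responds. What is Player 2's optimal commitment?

L

Work backward from Player 1's decision.
- L → Player 1 plays B (best of 2, 4); Player 2 gets 8.
- R → Player 1 plays T (best of 2, -1); Player 2 gets 3.
Among 8, 3, the best is 8 at L. Subgame-perfect outcome: (B, L) with payoffs (4, 8).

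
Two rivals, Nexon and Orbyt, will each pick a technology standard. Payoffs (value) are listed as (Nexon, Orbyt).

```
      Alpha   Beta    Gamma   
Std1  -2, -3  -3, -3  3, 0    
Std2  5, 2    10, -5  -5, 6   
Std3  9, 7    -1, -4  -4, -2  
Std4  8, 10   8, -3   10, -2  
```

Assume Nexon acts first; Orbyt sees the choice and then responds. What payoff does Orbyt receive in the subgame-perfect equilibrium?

Backward induction with Nexon moving first.
- Std1 → Orbyt plays Gamma (best of -3, -3, 0); Nexon gets 3.
- Std2 → Orbyt plays Gamma (best of 2, -5, 6); Nexon gets -5.
- Std3 → Orbyt plays Alpha (best of 7, -4, -2); Nexon gets 9.
- Std4 → Orbyt plays Alpha (best of 10, -3, -2); Nexon gets 8.
Maximizing over 3, -5, 9, 8, Nexon chooses Std3. Subgame-perfect outcome: (Std3, Alpha) with payoffs (9, 7).

7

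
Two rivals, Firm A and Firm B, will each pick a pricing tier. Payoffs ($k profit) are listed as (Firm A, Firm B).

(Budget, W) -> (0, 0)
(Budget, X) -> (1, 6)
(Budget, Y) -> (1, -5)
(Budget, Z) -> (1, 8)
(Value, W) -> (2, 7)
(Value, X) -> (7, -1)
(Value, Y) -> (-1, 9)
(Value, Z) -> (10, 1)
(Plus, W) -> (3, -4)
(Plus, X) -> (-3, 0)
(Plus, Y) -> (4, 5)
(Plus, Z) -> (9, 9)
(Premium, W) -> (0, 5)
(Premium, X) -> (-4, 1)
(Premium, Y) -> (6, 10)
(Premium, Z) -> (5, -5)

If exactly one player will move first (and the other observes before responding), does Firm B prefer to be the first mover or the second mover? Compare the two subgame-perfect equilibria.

first

If Firm A leads: Firm B's best replies are Budget→Z, Value→Y, Plus→Z, Premium→Y; Firm A's induced payoffs 1, -1, 9, 6; outcome (Plus, Z), payoffs (9, 9).
If Firm B leads: Firm A's best replies are W→Plus, X→Value, Y→Premium, Z→Value; Firm B's induced payoffs -4, -1, 10, 1; outcome (Premium, Y), payoffs (6, 10).
Firm B gets 10 moving first and 9 moving second, so Firm B prefers to move first.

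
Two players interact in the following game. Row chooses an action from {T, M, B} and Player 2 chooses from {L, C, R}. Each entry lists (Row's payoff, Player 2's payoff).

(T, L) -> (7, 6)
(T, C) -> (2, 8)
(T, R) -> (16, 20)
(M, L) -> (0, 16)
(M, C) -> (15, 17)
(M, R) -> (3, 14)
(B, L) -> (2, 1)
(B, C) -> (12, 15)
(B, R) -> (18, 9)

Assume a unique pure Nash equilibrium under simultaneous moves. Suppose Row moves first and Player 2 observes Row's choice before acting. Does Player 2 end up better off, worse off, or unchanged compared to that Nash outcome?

Backward induction with Row moving first.
- T: Player 2 compares 6, 8, 20 and picks R; Row would get 16.
- M: Player 2 compares 16, 17, 14 and picks C; Row would get 15.
- B: Player 2 compares 1, 15, 9 and picks C; Row would get 12.
Among 16, 15, 12, the best is 16 at T. Subgame-perfect outcome: (T, R) with payoffs (16, 20).
For the simultaneous game, intersect best replies.
Row's best replies: L→T; C→M; R→B.
Player 2's best replies: T→R; M→C; B→C.
The unique mutual best reply is (M, C), giving (15, 17).
Player 2 earns 20 sequentially versus 17 at the Nash outcome: better off.

better off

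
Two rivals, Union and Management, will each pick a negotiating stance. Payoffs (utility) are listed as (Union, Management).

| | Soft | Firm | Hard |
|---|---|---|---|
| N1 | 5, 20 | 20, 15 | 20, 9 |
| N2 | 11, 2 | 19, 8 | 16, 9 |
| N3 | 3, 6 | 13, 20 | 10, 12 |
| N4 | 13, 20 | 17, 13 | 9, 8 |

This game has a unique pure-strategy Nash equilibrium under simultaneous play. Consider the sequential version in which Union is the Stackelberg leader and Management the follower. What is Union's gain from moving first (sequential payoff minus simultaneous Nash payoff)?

3

Backward induction with Union moving first.
- N1: BR = Soft, leader payoff 5.
- N2: BR = Hard, leader payoff 16.
- N3: BR = Firm, leader payoff 13.
- N4: BR = Soft, leader payoff 13.
Among 5, 16, 13, 13, the best is 16 at N2. Subgame-perfect outcome: (N2, Hard) with payoffs (16, 9).
Now find the simultaneous Nash equilibrium.
Union's best replies: Soft→N4; Firm→N1; Hard→N1.
Management's best replies: N1→Soft; N2→Hard; N3→Firm; N4→Soft.
The unique mutual best reply is (N4, Soft), giving (13, 20).
Union's commitment gain: 16 − 13 = 3.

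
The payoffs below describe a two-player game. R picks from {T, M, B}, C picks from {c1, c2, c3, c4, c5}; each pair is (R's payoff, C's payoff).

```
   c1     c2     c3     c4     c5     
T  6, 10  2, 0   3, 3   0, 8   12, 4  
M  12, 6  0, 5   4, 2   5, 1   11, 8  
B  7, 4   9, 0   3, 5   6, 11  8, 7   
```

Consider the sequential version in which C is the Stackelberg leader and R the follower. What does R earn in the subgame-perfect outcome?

Work backward from R's decision.
- c1: R compares 6, 12, 7 and picks M; C would get 6.
- c2: R compares 2, 0, 9 and picks B; C would get 0.
- c3: R compares 3, 4, 3 and picks M; C would get 2.
- c4: R compares 0, 5, 6 and picks B; C would get 11.
- c5: R compares 12, 11, 8 and picks T; C would get 4.
C's induced payoffs are 6, 0, 2, 11, 4, so C commits to c4. Subgame-perfect outcome: (B, c4) with payoffs (6, 11).

6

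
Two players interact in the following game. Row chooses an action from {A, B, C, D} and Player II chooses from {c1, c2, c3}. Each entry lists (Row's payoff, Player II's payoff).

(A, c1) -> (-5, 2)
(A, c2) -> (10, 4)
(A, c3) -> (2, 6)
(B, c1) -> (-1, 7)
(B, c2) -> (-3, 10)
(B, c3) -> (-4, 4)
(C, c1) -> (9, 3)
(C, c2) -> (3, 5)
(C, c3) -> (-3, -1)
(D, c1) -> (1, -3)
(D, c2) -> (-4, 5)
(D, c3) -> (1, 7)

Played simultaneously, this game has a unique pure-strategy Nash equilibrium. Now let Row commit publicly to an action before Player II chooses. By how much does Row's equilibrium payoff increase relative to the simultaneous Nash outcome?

1

Player II best-responds to each possible Row move:
- A: BR = c3, leader payoff 2.
- B: BR = c2, leader payoff -3.
- C: BR = c2, leader payoff 3.
- D: BR = c3, leader payoff 1.
Among 2, -3, 3, 1, the best is 3 at C. Subgame-perfect outcome: (C, c2) with payoffs (3, 5).
For the simultaneous game, intersect best replies.
Row's best replies: c1→C; c2→A; c3→A.
Player II's best replies: A→c3; B→c2; C→c2; D→c3.
The unique mutual best reply is (A, c3), giving (2, 6).
Row's commitment gain: 3 − 2 = 1.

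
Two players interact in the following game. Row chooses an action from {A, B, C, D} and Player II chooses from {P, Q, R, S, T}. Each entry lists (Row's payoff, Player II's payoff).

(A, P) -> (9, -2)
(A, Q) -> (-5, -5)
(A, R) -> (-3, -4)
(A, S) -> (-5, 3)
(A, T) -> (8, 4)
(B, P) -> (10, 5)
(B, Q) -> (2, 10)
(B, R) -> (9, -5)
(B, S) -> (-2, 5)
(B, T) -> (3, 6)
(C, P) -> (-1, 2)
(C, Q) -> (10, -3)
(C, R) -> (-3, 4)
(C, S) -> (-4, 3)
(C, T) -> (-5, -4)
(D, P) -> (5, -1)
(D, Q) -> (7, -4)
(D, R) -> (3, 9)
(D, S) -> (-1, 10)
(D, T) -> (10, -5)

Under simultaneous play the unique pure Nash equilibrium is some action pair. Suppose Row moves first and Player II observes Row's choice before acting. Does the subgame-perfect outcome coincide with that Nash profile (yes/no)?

Solve by backward induction (Row leads).
- A: Player II compares -2, -5, -4, 3, 4 and picks T; Row would get 8.
- B: Player II compares 5, 10, -5, 5, 6 and picks Q; Row would get 2.
- C: Player II compares 2, -3, 4, 3, -4 and picks R; Row would get -3.
- D: Player II compares -1, -4, 9, 10, -5 and picks S; Row would get -1.
Maximizing over 8, 2, -3, -1, Row chooses A. Subgame-perfect outcome: (A, T) with payoffs (8, 4).
Under simultaneous play:
Row's best replies: P→B; Q→C; R→B; S→D; T→D.
Player II's best replies: A→T; B→Q; C→R; D→S.
The unique mutual best reply is (D, S), giving (-1, 10).
Sequential outcome (A, T) differs from the Nash profile (D, S).

no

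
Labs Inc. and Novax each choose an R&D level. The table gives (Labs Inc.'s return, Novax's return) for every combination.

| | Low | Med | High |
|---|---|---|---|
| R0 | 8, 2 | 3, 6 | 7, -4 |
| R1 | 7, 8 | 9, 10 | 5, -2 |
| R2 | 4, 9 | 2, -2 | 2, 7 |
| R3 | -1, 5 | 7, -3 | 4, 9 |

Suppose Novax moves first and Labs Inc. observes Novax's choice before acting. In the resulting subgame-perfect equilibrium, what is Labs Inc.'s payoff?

9

Backward induction with Novax moving first.
- Low → Labs Inc. plays R0 (best of 8, 7, 4, -1); Novax gets 2.
- Med → Labs Inc. plays R1 (best of 3, 9, 2, 7); Novax gets 10.
- High → Labs Inc. plays R0 (best of 7, 5, 2, 4); Novax gets -4.
Novax's induced payoffs are 2, 10, -4, so Novax commits to Med. Subgame-perfect outcome: (R1, Med) with payoffs (9, 10).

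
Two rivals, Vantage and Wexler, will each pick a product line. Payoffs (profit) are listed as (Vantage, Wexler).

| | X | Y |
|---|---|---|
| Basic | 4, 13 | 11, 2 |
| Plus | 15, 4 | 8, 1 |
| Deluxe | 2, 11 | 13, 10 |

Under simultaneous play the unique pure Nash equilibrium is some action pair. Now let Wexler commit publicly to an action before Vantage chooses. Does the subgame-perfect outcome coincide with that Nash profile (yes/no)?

Backward induction with Wexler moving first.
- X: BR = Plus, leader payoff 4.
- Y: BR = Deluxe, leader payoff 10.
Among 4, 10, the best is 10 at Y. Subgame-perfect outcome: (Deluxe, Y) with payoffs (13, 10).
Under simultaneous play:
Vantage's best replies: X→Plus; Y→Deluxe.
Wexler's best replies: Basic→X; Plus→X; Deluxe→X.
Only (Plus, X) has each player best-responding; Nash payoffs (15, 4).
Sequential outcome (Deluxe, Y) differs from the Nash profile (Plus, X).

no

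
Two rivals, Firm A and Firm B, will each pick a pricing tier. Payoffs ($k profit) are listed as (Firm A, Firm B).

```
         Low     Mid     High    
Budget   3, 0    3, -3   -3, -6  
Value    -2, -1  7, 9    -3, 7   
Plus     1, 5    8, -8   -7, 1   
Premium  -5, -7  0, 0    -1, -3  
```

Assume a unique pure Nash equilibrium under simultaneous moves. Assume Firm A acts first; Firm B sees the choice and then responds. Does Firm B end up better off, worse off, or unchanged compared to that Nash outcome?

better off

Backward induction with Firm A moving first.
- Budget: Firm B compares 0, -3, -6 and picks Low; Firm A would get 3.
- Value: Firm B compares -1, 9, 7 and picks Mid; Firm A would get 7.
- Plus: Firm B compares 5, -8, 1 and picks Low; Firm A would get 1.
- Premium: Firm B compares -7, 0, -3 and picks Mid; Firm A would get 0.
Among 3, 7, 1, 0, the best is 7 at Value. Subgame-perfect outcome: (Value, Mid) with payoffs (7, 9).
Now find the simultaneous Nash equilibrium.
Firm A's best replies: Low→Budget; Mid→Plus; High→Premium.
Firm B's best replies: Budget→Low; Value→Mid; Plus→Low; Premium→Mid.
Only (Budget, Low) has each player best-responding; Nash payoffs (3, 0).
Firm B earns 9 sequentially versus 0 at the Nash outcome: better off.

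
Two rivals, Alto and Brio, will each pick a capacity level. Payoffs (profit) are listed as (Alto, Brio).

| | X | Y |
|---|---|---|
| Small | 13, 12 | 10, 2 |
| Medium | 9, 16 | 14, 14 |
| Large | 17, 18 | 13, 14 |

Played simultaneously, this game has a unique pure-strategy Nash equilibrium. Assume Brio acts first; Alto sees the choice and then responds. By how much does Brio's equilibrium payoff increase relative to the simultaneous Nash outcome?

0

Solve by backward induction (Brio leads).
- X: Alto compares 13, 9, 17 and picks Large; Brio would get 18.
- Y: Alto compares 10, 14, 13 and picks Medium; Brio would get 14.
Brio's induced payoffs are 18, 14, so Brio commits to X. Subgame-perfect outcome: (Large, X) with payoffs (17, 18).
For the simultaneous game, intersect best replies.
Alto's best replies: X→Large; Y→Medium.
Brio's best replies: Small→X; Medium→X; Large→X.
Only (Large, X) has each player best-responding; Nash payoffs (17, 18).
Brio's commitment gain: 18 − 18 = 0.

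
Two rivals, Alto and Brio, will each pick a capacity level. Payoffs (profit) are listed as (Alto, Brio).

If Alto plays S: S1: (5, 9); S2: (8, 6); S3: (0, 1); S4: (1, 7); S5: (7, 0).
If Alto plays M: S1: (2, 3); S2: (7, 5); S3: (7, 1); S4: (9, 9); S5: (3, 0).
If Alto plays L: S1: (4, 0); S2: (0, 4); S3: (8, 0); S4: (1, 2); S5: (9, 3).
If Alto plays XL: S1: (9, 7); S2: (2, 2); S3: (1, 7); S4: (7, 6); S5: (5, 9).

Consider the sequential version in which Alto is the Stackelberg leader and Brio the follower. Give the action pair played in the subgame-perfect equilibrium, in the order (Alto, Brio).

Backward induction with Alto moving first.
- S → Brio plays S1 (best of 9, 6, 1, 7, 0); Alto gets 5.
- M → Brio plays S4 (best of 3, 5, 1, 9, 0); Alto gets 9.
- L → Brio plays S2 (best of 0, 4, 0, 2, 3); Alto gets 0.
- XL → Brio plays S5 (best of 7, 2, 7, 6, 9); Alto gets 5.
Maximizing over 5, 9, 0, 5, Alto chooses M. Subgame-perfect outcome: (M, S4) with payoffs (9, 9).

(M, S4)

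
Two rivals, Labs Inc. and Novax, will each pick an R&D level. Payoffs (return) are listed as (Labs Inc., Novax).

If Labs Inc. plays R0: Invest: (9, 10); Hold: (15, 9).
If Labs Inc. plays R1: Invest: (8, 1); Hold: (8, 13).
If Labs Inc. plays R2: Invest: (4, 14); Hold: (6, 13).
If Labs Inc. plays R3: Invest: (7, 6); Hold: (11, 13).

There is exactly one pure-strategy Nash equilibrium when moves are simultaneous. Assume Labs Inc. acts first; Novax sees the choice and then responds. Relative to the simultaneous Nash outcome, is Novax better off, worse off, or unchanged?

Backward induction with Labs Inc. moving first.
- R0 → Novax plays Invest (best of 10, 9); Labs Inc. gets 9.
- R1 → Novax plays Hold (best of 1, 13); Labs Inc. gets 8.
- R2 → Novax plays Invest (best of 14, 13); Labs Inc. gets 4.
- R3 → Novax plays Hold (best of 6, 13); Labs Inc. gets 11.
Among 9, 8, 4, 11, the best is 11 at R3. Subgame-perfect outcome: (R3, Hold) with payoffs (11, 13).
For the simultaneous game, intersect best replies.
Labs Inc.'s best replies: Invest→R0; Hold→R0.
Novax's best replies: R0→Invest; R1→Hold; R2→Invest; R3→Hold.
The unique mutual best reply is (R0, Invest), giving (9, 10).
Novax earns 13 sequentially versus 10 at the Nash outcome: better off.

better off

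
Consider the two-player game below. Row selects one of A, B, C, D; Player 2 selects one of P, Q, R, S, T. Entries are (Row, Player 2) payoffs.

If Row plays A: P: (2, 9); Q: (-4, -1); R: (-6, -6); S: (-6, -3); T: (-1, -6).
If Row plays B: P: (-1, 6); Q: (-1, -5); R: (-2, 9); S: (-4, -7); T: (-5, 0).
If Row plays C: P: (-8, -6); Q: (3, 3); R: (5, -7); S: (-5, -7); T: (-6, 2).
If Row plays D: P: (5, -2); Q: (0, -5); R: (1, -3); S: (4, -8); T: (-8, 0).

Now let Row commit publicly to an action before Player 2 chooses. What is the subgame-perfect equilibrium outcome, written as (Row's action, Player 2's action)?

Player 2 best-responds to each possible Row move:
- A: Player 2 compares 9, -1, -6, -3, -6 and picks P; Row would get 2.
- B: Player 2 compares 6, -5, 9, -7, 0 and picks R; Row would get -2.
- C: Player 2 compares -6, 3, -7, -7, 2 and picks Q; Row would get 3.
- D: Player 2 compares -2, -5, -3, -8, 0 and picks T; Row would get -8.
Row's induced payoffs are 2, -2, 3, -8, so Row commits to C. Subgame-perfect outcome: (C, Q) with payoffs (3, 3).

(C, Q)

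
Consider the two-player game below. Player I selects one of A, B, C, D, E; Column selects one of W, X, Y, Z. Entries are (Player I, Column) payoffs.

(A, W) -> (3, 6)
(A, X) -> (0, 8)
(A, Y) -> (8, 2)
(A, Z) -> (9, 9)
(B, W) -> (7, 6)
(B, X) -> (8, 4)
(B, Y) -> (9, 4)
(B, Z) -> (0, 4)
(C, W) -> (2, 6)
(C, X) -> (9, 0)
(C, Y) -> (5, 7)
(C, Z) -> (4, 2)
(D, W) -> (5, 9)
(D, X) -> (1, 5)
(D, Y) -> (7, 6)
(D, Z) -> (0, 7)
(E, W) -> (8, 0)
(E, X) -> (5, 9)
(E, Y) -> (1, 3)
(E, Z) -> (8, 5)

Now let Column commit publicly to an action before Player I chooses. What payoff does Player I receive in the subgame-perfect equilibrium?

9

Backward induction with Column moving first.
- W → Player I plays E (best of 3, 7, 2, 5, 8); Column gets 0.
- X → Player I plays C (best of 0, 8, 9, 1, 5); Column gets 0.
- Y → Player I plays B (best of 8, 9, 5, 7, 1); Column gets 4.
- Z → Player I plays A (best of 9, 0, 4, 0, 8); Column gets 9.
Column's induced payoffs are 0, 0, 4, 9, so Column commits to Z. Subgame-perfect outcome: (A, Z) with payoffs (9, 9).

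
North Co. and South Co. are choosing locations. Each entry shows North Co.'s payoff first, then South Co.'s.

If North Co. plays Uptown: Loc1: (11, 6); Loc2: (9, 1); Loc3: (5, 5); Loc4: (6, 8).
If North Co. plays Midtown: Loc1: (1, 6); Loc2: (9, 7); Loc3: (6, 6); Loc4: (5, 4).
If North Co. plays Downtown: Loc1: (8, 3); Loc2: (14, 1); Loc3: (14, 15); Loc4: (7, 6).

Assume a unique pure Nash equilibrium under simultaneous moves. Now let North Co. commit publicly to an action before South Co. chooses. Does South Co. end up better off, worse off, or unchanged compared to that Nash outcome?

South Co. best-responds to each possible North Co. move:
- Uptown: BR = Loc4, leader payoff 6.
- Midtown: BR = Loc2, leader payoff 9.
- Downtown: BR = Loc3, leader payoff 14.
Among 6, 9, 14, the best is 14 at Downtown. Subgame-perfect outcome: (Downtown, Loc3) with payoffs (14, 15).
Under simultaneous play:
North Co.'s best replies: Loc1→Uptown; Loc2→Downtown; Loc3→Downtown; Loc4→Downtown.
South Co.'s best replies: Uptown→Loc4; Midtown→Loc2; Downtown→Loc3.
Only (Downtown, Loc3) has each player best-responding; Nash payoffs (14, 15).
South Co. earns 15 sequentially versus 15 at the Nash outcome: unchanged.

unchanged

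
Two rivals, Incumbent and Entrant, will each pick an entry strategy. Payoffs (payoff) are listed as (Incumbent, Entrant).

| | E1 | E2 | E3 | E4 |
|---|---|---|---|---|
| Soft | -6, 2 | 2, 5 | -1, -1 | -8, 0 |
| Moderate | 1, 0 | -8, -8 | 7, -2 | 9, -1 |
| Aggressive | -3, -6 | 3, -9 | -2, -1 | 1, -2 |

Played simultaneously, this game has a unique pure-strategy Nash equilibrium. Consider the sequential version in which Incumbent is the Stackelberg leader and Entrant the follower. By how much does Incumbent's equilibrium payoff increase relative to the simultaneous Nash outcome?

Work backward from Entrant's decision.
- Soft → Entrant plays E2 (best of 2, 5, -1, 0); Incumbent gets 2.
- Moderate → Entrant plays E1 (best of 0, -8, -2, -1); Incumbent gets 1.
- Aggressive → Entrant plays E3 (best of -6, -9, -1, -2); Incumbent gets -2.
Among 2, 1, -2, the best is 2 at Soft. Subgame-perfect outcome: (Soft, E2) with payoffs (2, 5).
Under simultaneous play:
Incumbent's best replies: E1→Moderate; E2→Aggressive; E3→Moderate; E4→Moderate.
Entrant's best replies: Soft→E2; Moderate→E1; Aggressive→E3.
The unique mutual best reply is (Moderate, E1), giving (1, 0).
Incumbent's commitment gain: 2 − 1 = 1.

1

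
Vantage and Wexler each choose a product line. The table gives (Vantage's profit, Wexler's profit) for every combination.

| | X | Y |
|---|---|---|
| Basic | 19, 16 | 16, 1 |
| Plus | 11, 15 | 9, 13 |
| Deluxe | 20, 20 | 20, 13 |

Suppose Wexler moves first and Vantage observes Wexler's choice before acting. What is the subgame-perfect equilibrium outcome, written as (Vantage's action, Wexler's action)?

Vantage best-responds to each possible Wexler move:
- X: BR = Deluxe, leader payoff 20.
- Y: BR = Deluxe, leader payoff 13.
Wexler's induced payoffs are 20, 13, so Wexler commits to X. Subgame-perfect outcome: (Deluxe, X) with payoffs (20, 20).

(Deluxe, X)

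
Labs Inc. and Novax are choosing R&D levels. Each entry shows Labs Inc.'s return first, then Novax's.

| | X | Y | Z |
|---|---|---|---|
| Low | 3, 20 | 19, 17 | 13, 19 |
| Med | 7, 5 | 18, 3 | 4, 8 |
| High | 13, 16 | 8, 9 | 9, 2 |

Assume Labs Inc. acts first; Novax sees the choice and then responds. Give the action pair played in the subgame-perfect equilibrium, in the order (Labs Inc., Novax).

Novax best-responds to each possible Labs Inc. move:
- Low: BR = X, leader payoff 3.
- Med: BR = Z, leader payoff 4.
- High: BR = X, leader payoff 13.
Among 3, 4, 13, the best is 13 at High. Subgame-perfect outcome: (High, X) with payoffs (13, 16).

(High, X)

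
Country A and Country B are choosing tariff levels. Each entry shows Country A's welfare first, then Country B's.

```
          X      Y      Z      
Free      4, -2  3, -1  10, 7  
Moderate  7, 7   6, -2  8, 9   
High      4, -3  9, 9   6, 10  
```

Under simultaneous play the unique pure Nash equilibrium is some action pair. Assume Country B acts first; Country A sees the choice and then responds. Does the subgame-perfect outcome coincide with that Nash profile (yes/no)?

Solve by backward induction (Country B leads).
- X → Country A plays Moderate (best of 4, 7, 4); Country B gets 7.
- Y → Country A plays High (best of 3, 6, 9); Country B gets 9.
- Z → Country A plays Free (best of 10, 8, 6); Country B gets 7.
Country B's induced payoffs are 7, 9, 7, so Country B commits to Y. Subgame-perfect outcome: (High, Y) with payoffs (9, 9).
For the simultaneous game, intersect best replies.
Country A's best replies: X→Moderate; Y→High; Z→Free.
Country B's best replies: Free→Z; Moderate→Z; High→Z.
The unique mutual best reply is (Free, Z), giving (10, 7).
Sequential outcome (High, Y) differs from the Nash profile (Free, Z).

no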